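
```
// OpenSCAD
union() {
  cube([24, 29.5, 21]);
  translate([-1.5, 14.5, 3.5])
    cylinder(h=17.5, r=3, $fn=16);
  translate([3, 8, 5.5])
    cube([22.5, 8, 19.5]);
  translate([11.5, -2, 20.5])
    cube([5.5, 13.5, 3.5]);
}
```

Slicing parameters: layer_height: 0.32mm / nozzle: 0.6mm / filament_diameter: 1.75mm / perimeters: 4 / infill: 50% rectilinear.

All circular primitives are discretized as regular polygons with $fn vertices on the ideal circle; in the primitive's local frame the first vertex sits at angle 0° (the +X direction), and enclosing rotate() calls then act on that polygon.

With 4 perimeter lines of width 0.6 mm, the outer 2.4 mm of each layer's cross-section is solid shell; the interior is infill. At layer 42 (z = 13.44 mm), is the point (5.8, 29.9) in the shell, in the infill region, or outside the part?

At z = 13.44 mm: the cube (footprint 24×29.5) is included at this height; the r=3 cylinder at (-1.5, 14.5) gives a regular 16-gon of circumradius 3 (constant along its height); the 22.5×8 cube at (3, 8) contributes its full rectangle; the cube at (11.5, -2) does not reach this height (z outside [20.5, 24]); Taking the union: the regions partially overlap (shared area 173.28 mm²), so overlapping operands fuse into one piece — 1 connected region. Overall, the cross-section is a single solid region. The nearest boundary edge runs (0.00, 29.50)→(24.00, 29.50); distance from the point to it = 0.40 mm. The point is not inside any of the regions above, so it lies outside the cross-section (0.40 mm from the nearest boundary).

outside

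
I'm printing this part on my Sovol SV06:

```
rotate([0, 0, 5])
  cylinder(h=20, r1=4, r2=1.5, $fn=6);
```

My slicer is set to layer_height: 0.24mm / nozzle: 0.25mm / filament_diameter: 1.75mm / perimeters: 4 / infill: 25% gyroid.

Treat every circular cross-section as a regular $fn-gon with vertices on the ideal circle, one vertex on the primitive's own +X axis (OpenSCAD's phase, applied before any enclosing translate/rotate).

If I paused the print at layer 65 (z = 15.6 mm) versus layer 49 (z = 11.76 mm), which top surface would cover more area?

Layer 65 (z = 15.6): the cone: at t=0.780 of its height the radius interpolates to r₁+(r₂−r₁)t = 2.050, giving a regular 6-gon of that circumradius (area = (6/2)·2.050²·sin(360°/6) = 10.92 mm²); (whole slice rotated 5° about Z — lengths, areas and connectivity unchanged). So its area = 10.92 mm². Layer 49 (z = 11.76): the cone (r1=4→r2=1.5) has section circumradius 2.530 here — a regular 6-gon (area = (6/2)·2.530²·sin(360°/6) = 16.63 mm²); (rotated 5° about Z; rotation is an isometry so areas/perimeters/island counts are preserved). So its area = 16.63 mm². Layer 49 is larger (16.63 vs 10.92 mm²).

layer 49 (z = 11.76 mm)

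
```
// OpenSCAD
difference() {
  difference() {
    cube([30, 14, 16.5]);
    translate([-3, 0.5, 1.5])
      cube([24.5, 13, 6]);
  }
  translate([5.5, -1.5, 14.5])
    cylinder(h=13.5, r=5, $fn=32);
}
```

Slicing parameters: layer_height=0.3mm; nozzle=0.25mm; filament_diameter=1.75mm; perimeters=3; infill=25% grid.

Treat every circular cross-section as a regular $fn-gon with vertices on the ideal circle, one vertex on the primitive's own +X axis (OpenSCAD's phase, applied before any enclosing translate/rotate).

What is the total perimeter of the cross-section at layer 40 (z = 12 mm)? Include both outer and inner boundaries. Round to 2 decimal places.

88.00 mm

At z = 12 mm: the cube is present — its section is the full 30×14 rectangle (perimeter 88.00 mm); the cube at (-3, 0.5) is not intersected at this z (z outside [1.5, 7.5]); After the difference (first − rest): none of the subtracted shapes is present at this height, so the 30×14 cube is unchanged — boundary = 88.00 mm; the cylinder at (5.5, -1.5) does not reach this height (z outside [14.5, 28]); Subtracting the remaining from the first: none of the subtracted shapes is present at this height, so that combined region is unchanged — boundary = 88.00 mm. Overall, the cross-section is a single solid region. Total boundary length (outer) = 88.00 mm.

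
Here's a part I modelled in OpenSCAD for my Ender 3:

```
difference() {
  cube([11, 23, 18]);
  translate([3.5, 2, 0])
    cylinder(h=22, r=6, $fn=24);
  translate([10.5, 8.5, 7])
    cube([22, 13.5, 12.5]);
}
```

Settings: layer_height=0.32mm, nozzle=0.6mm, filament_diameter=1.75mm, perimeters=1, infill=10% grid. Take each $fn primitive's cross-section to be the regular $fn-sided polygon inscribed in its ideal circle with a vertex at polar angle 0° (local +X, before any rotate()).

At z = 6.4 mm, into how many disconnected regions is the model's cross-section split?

1

At z = 6.4 mm: the 11×23 cube contributes its full rectangle; the r=6 cylinder at (3.5, 2) contributes a regular 24-gon of circumradius 6; the cube at (10.5, 8.5) is absent (z outside [7, 19.5]); Taking the first minus the rest: starting from the 11×23 cube, the r=6 cylinder at (3.5, 2) partially overlaps it — only the 66.27 mm² overlap (of its 111.81 mm²) is removed, clipping the outline — 1 connected region. The result has 1 disconnected region.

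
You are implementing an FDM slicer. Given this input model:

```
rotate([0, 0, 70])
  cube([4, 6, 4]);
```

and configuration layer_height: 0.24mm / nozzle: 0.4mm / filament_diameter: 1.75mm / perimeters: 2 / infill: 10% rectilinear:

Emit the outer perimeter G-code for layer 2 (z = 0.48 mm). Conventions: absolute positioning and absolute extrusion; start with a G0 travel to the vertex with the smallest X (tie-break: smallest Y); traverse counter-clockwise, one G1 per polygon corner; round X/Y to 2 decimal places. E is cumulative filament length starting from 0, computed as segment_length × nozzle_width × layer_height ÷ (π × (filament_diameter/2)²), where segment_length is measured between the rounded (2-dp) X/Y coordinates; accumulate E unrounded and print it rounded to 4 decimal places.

At z = 0.48 mm: the cube is present — its section is the full 4×6 rectangle; (rotated 70° about Z; rotation is an isometry so areas/perimeters/island counts are preserved). The outline is a single polygon with 4 vertices. Extrusion per mm of travel: 0.4 × 0.24 / (π × 0.875²) = 0.039912. Accumulating E over each segment gives final E = 0.7985.

G0 X-5.64 Y2.05 Z0.48
G1 X0.00 Y0.00 E0.2395
G1 X1.37 Y3.76 E0.3992
G1 X-4.27 Y5.81 E0.6387
G1 X-5.64 Y2.05 E0.7985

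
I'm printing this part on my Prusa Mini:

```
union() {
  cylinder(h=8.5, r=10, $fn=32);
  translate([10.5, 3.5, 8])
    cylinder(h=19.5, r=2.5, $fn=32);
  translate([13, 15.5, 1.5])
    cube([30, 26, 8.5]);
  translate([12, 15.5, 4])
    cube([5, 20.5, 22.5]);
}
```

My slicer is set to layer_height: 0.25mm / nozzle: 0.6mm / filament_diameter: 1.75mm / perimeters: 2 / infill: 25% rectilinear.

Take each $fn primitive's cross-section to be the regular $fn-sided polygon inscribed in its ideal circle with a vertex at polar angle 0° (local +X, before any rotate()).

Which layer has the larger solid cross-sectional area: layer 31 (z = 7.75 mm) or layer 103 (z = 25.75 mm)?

Layer 31 (z = 7.75): the r=10 cylinder gives a regular 32-gon of circumradius 10 (constant along its height) (area = (32/2)·10.000²·sin(360°/32) = 312.14 mm²); the cylinder at (10.5, 3.5) does not reach this height (z outside [8, 27.5]); the cube at (13, 15.5) is present — its section is the full 30×26 rectangle (area 780.00 mm²); the 5×20.5 cube at (12, 15.5) contributes its full rectangle (area 102.50 mm²); Taking the union: the regions partially overlap — summed areas 1194.64 mm² minus the doubly-counted overlap 82.00 mm² gives 1112.64 mm² — area = 1112.64 mm². So its area = 1112.64 mm². Layer 103 (z = 25.75): the cylinder does not reach this height (z outside [0, 8.5]); the r=2.5 cylinder at (10.5, 3.5) contributes a regular 32-gon of circumradius 2.5 (area = (32/2)·2.500²·sin(360°/32) = 19.51 mm²); the cube at (13, 15.5) is absent (z outside [1.5, 10]); the cube at (12, 15.5) (footprint 5×20.5) is included at this height (area 102.50 mm²); Taking the union: the 2 present regions are separate (no shared area or edge), so areas and boundary lengths simply add and each stays a separate island — area = 122.01 mm². So its area = 122.01 mm². Layer 31 is larger (1112.64 vs 122.01 mm²).

layer 31 (z = 7.75 mm)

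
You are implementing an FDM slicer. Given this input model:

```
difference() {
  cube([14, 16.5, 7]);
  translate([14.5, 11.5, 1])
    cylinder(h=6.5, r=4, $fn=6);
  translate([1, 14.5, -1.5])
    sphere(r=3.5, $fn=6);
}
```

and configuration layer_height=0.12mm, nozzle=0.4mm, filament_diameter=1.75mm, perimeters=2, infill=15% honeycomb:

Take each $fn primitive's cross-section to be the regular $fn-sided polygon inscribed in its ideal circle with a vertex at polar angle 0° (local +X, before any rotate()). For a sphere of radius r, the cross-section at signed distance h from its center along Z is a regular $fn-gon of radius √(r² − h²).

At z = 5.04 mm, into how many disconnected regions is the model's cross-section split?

At z = 5.04 mm: the cube is present — its section is the full 14×16.5 rectangle; the r=4 cylinder at (14.5, 11.5) contributes a regular 6-gon of circumradius 4; the sphere at (1, 14.5) does not reach this height (|z−center|=6.540 > r=3.5); Taking the first minus the rest: starting from the 14×16.5 cube, the r=4 cylinder at (14.5, 11.5) partially overlaps it — only the 17.32 mm² overlap (of its 41.57 mm²) is removed, clipping the outline — 1 connected region. The result has 1 disconnected region.

1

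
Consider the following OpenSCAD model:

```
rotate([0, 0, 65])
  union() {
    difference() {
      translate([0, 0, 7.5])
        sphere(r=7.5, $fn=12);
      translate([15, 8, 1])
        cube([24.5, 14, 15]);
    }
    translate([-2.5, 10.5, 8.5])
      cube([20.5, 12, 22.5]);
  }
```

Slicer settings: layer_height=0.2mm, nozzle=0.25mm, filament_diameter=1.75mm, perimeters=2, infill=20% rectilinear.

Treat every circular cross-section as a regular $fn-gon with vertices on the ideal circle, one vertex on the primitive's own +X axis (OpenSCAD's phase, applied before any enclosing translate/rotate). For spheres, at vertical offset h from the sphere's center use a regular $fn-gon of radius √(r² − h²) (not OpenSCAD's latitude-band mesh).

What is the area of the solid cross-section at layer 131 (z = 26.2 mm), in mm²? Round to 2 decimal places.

At z = 26.2 mm: the sphere is absent (|z−center|=18.700 > r=7.5); the cube at (15, 8) is absent (z outside [1, 16]); Subtracting the remaining from the first: the first operand is absent here, so nothing remains; the 20.5×12 cube at (-2.5, 10.5) contributes its full rectangle (area 246.00 mm²); Merging all regions: only the 20.5×12 cube at (-2.5, 10.5) is present, so the union is just that shape — area = 246.00 mm²; (rotated 65° about Z; rotation is an isometry so areas/perimeters/island counts are preserved). Overall, the cross-section is a single solid region. Net area = 246.00 mm².

246.00 mm²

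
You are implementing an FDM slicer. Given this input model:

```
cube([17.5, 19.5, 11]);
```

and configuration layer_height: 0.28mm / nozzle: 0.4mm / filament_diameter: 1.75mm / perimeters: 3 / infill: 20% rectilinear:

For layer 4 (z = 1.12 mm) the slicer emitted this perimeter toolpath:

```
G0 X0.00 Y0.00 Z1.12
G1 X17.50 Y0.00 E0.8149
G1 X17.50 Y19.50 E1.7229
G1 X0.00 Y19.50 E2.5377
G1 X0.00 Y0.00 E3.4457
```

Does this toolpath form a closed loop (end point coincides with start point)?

Start point (G0): (0.00, 0.00). End point (last G1): the path returns to the start — closed.

yes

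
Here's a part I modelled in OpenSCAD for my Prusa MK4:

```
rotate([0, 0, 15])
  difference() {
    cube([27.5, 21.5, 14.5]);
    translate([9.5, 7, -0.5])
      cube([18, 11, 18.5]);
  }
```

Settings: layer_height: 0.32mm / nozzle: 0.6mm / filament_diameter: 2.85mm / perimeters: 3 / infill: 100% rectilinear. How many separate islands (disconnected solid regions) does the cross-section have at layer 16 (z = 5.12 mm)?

1

At z = 5.12 mm: the cube is present — its section is the full 27.5×21.5 rectangle; the 18×11 cube at (9.5, 7) contributes its full rectangle; After the difference (first − rest): starting from the 27.5×21.5 cube, the 18×11 cube at (9.5, 7) lies inside it touching the edge (removes its full 198.00 mm²) — 1 connected region; (rotated 15° about Z; rotation is an isometry so areas/perimeters/island counts are preserved). Overall, the cross-section is a single solid region. Island count = 1.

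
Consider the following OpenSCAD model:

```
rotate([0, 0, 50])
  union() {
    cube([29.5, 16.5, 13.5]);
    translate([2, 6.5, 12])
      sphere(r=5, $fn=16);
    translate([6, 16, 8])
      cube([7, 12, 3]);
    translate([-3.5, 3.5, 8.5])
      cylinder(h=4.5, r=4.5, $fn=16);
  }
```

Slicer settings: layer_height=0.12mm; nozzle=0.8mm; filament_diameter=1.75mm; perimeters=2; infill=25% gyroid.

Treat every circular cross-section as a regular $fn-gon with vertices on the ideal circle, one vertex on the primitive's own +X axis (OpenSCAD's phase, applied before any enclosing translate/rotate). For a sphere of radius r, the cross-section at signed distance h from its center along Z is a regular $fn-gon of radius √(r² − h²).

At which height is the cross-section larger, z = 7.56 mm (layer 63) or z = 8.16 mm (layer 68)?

layer 68 (z = 8.16 mm)

Layer 63 (z = 7.56): the cube is present — its section is the full 29.5×16.5 rectangle (area 486.75 mm²); the r=5 sphere at (2, 6.5) slices to a regular 16-gon of circumradius 2.299 (√(r²−h²) with h=4.44 from center) (area = (16/2)·2.299²·sin(360°/16) = 16.18 mm²); the cube at (6, 16) is not intersected at this z (z outside [8, 11]); the cylinder at (-3.5, 3.5) does not reach this height (z outside [8.5, 13]); Combining (union): the regions partially overlap — summed areas 502.93 mm² minus the doubly-counted overlap 15.79 mm² gives 487.15 mm² — area = 487.15 mm²; (whole slice rotated 50° about Z — lengths, areas and connectivity unchanged). So its area = 487.15 mm². Layer 68 (z = 8.16): the 29.5×16.5 cube contributes its full rectangle (area 486.75 mm²); the r=5 sphere at (2, 6.5) contributes a regular 16-gon of circumradius √(5²−3.84²) = 3.202 (area = (16/2)·3.202²·sin(360°/16) = 31.39 mm²); the cube at (6, 16) is present — its section is the full 7×12 rectangle (area 84.00 mm²); the cylinder at (-3.5, 3.5) does not reach this height (z outside [8.5, 13]); Taking the union: the regions partially overlap — summed areas 602.14 mm² minus the doubly-counted overlap 30.93 mm² gives 571.21 mm² — area = 571.21 mm²; (whole slice rotated 50° about Z — lengths, areas and connectivity unchanged). So its area = 571.21 mm². Layer 68 is larger (571.21 vs 487.15 mm²).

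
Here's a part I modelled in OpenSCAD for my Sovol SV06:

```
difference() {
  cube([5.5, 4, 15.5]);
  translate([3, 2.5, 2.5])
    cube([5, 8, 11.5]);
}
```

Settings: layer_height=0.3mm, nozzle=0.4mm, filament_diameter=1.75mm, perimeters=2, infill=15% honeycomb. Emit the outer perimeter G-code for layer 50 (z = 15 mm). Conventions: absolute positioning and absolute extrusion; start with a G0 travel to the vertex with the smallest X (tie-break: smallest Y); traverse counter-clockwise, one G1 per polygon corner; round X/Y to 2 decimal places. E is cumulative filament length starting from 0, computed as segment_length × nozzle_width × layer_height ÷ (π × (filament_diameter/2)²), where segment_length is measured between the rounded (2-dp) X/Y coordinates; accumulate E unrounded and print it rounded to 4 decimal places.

At z = 15 mm: the cube (footprint 5.5×4) is included at this height; the cube at (3, 2.5) does not reach this height (z outside [2.5, 14]); Taking the first minus the rest: none of the subtracted shapes is present at this height, so the 5.5×4 cube is unchanged — 1 connected region. The outline is a single polygon with 4 vertices. Extrusion per mm of travel: 0.4 × 0.3 / (π × 0.875²) = 0.049890. Accumulating E over each segment gives final E = 0.9479.

G0 X0.00 Y0.00 Z15.00
G1 X5.50 Y0.00 E0.2744
G1 X5.50 Y4.00 E0.4740
G1 X0.00 Y4.00 E0.7484
G1 X0.00 Y0.00 E0.9479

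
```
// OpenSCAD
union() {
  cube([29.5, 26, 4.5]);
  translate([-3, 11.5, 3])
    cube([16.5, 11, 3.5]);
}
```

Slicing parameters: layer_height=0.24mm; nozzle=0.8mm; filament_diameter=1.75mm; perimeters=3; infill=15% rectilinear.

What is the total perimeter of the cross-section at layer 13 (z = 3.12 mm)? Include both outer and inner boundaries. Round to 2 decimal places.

117.00 mm

At z = 3.12 mm: the cube (footprint 29.5×26) is included at this height (perimeter 111.00 mm); the cube at (-3, 11.5) is present — its section is the full 16.5×11 rectangle (perimeter 55.00 mm); Combining (union): the regions partially overlap (shared area 148.50 mm²), so the edge portions inside another operand are dropped and the merged outline is re-measured after clipping — boundary = 117.00 mm. Overall, the cross-section is a single solid region. Total boundary length (outer) = 117.00 mm.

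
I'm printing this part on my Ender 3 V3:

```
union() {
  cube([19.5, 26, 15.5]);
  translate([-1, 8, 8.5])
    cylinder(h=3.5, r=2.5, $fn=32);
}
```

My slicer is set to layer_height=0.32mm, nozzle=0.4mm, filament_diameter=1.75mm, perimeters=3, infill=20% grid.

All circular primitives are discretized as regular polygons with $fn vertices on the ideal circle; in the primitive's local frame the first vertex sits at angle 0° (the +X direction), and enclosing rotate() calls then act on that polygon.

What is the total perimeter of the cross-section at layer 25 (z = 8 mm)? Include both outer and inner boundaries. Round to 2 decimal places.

At z = 8 mm: the cube is present — its section is the full 19.5×26 rectangle (perimeter 91.00 mm); the cylinder at (-1, 8) is absent (z outside [8.5, 12]); Merging all regions: only the 19.5×26 cube is present, so the union is just that shape — boundary = 91.00 mm. Overall, the cross-section is a single solid region. Total boundary length (outer) = 91.00 mm.

91.00 mm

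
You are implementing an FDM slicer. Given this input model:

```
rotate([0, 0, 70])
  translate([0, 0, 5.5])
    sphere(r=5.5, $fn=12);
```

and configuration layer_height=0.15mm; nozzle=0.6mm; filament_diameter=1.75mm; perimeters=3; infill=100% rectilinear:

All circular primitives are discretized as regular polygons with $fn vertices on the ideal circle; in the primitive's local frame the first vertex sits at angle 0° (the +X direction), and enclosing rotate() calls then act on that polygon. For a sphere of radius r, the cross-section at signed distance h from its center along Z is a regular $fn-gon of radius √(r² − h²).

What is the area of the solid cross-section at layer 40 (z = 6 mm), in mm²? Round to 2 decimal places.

90.00 mm²

At z = 6 mm: the r=5.5 sphere slices to a regular 12-gon of circumradius 5.477 (√(r²−h²) with h=0.5 from center) (area = (12/2)·5.477²·sin(360°/12) = 90.00 mm²); (whole slice rotated 70° about Z — lengths, areas and connectivity unchanged). Overall, the cross-section is a single solid region. Net area = 90.00 mm².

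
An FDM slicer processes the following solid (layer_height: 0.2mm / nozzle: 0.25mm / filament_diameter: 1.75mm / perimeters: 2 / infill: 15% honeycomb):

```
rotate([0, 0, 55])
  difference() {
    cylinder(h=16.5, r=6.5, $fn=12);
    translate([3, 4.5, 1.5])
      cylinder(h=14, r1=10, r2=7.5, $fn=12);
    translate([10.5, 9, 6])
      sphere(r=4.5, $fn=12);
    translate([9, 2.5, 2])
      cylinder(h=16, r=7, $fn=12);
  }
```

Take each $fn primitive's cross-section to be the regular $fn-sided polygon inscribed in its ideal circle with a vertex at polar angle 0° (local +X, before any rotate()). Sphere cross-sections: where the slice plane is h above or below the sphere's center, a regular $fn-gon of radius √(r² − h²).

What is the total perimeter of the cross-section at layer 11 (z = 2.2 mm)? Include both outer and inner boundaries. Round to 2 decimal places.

28.68 mm

At z = 2.2 mm: the r=6.5 cylinder gives a regular 12-gon of circumradius 6.5 (constant along its height) (perimeter = 2·12·6.500·sin(180°/12) = 40.38 mm); the cone at (3, 4.5) contributes a regular 12-gon of circumradius 9.875 (interpolated between r1=10 and r2=7.5 at t=0.050) (perimeter = 2·12·9.875·sin(180°/12) = 61.34 mm); the sphere at (10.5, 9): section is a regular 12-gon, circumradius = √(r²−h²) = √(4.5²−3.8²) = 2.410 (perimeter = 2·12·2.410·sin(180°/12) = 14.97 mm); the cylinder at (9, 2.5): section is a regular 12-gon, circumradius r=7 (perimeter = 2·12·7.000·sin(180°/12) = 43.48 mm); Subtracting the remaining from the first: starting from the r=6.5 cylinder, the cone at (3, 4.5) partially overlaps it — only the 107.39 mm² overlap (of its 292.55 mm²) is removed, clipping the outline; the r=4.5 sphere at (10.5, 9) misses the remaining region (no effect); the r=7 cylinder at (9, 2.5) misses the remaining region (no effect) — boundary = 28.68 mm; (whole slice rotated 55° about Z — lengths, areas and connectivity unchanged). Overall, the cross-section is a single solid region. Total boundary length (outer) = 28.68 mm.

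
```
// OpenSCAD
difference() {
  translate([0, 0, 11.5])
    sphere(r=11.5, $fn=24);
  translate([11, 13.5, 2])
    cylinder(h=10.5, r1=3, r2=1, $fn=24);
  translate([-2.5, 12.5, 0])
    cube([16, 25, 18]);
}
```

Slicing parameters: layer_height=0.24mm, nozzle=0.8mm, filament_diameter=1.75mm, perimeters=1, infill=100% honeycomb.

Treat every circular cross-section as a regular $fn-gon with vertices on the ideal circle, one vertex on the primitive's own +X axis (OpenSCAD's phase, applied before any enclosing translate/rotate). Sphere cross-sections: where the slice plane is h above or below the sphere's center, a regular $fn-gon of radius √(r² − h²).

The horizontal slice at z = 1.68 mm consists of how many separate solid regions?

1

At z = 1.68 mm: the r=11.5 sphere slices to a regular 24-gon of circumradius 5.985 (√(r²−h²) with h=9.82 from center); the cone at (11, 13.5) is not intersected at this z (z outside [2, 12.5]); the 16×25 cube at (-2.5, 12.5) contributes its full rectangle; Taking the first minus the rest: starting from the r=11.5 sphere, the 16×25 cube at (-2.5, 12.5) misses the remaining region (no effect) — 1 connected region. The result has 1 disconnected region.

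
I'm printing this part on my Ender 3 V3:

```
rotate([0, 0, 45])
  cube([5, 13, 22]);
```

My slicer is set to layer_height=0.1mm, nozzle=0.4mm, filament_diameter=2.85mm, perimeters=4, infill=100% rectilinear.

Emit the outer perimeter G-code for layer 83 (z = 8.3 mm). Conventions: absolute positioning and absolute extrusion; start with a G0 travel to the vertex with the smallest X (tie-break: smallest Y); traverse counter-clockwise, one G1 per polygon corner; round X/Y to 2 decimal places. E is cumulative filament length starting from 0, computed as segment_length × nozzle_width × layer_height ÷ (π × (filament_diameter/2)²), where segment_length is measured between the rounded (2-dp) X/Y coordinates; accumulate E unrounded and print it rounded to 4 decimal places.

G0 X-9.19 Y9.19 Z8.30
G1 X0.00 Y0.00 E0.0815
G1 X3.54 Y3.54 E0.1129
G1 X-5.66 Y12.73 E0.1944
G1 X-9.19 Y9.19 E0.2258

At z = 8.3 mm: the cube (footprint 5×13) is included at this height; (rotated 45° about Z; rotation is an isometry so areas/perimeters/island counts are preserved). The outline is a single polygon with 4 vertices. Extrusion per mm of travel: 0.4 × 0.1 / (π × 1.425²) = 0.006270. Accumulating E over each segment gives final E = 0.2258.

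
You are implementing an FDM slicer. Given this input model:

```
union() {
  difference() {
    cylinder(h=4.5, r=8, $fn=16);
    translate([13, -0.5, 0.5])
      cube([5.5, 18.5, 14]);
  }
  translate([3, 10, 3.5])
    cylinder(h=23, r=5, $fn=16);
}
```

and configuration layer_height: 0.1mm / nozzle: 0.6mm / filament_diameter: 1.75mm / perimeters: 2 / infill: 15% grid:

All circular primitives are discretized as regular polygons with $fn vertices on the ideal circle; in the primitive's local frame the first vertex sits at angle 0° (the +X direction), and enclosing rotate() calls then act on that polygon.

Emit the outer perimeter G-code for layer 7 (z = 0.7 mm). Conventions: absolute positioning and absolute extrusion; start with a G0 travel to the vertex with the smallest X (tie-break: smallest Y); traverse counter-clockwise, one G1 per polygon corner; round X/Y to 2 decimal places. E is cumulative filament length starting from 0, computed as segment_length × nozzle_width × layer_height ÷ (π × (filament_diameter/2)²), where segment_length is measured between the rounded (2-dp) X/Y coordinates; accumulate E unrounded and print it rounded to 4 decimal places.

G0 X-8.00 Y0.00 Z0.70
G1 X-7.39 Y-3.06 E0.0778
G1 X-5.66 Y-5.66 E0.1557
G1 X-3.06 Y-7.39 E0.2336
G1 X0.00 Y-8.00 E0.3115
G1 X3.06 Y-7.39 E0.3893
G1 X5.66 Y-5.66 E0.4672
G1 X7.39 Y-3.06 E0.5451
G1 X8.00 Y0.00 E0.6229
G1 X7.39 Y3.06 E0.7008
G1 X5.66 Y5.66 E0.7787
G1 X3.06 Y7.39 E0.8566
G1 X0.00 Y8.00 E0.9344
G1 X-3.06 Y7.39 E1.0123
G1 X-5.66 Y5.66 E1.0902
G1 X-7.39 Y3.06 E1.1681
G1 X-8.00 Y0.00 E1.2459

At z = 0.7 mm: the r=8 cylinder contributes a regular 16-gon of circumradius 8; the cube at (13, -0.5) is present — its section is the full 5.5×18.5 rectangle; Taking the first minus the rest: starting from the r=8 cylinder, the 5.5×18.5 cube at (13, -0.5) misses the remaining region (no effect) — 1 connected region; the cylinder at (3, 10) is absent (z outside [3.5, 26.5]); Taking the union: only that combined region is present, so the union is just that shape — 1 connected region. The outline is a single polygon with 16 vertices. Extrusion per mm of travel: 0.6 × 0.1 / (π × 0.875²) = 0.024945. Accumulating E over each segment gives final E = 1.2459.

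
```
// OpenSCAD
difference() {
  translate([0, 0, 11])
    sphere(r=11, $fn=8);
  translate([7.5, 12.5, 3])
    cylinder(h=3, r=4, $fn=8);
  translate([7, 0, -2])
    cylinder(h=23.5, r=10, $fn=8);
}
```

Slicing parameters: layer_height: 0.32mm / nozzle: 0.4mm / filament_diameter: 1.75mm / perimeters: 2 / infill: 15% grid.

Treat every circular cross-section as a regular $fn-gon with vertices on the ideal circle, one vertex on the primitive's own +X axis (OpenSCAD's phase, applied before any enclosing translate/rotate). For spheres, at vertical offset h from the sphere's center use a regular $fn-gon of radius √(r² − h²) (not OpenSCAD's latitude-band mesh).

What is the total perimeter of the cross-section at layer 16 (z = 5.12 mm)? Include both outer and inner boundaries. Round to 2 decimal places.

55.40 mm

At z = 5.12 mm: the sphere: section is a regular 8-gon, circumradius = √(r²−h²) = √(11²−5.88²) = 9.297 (perimeter = 2·8·9.297·sin(180°/8) = 56.92 mm); the r=4 cylinder at (7.5, 12.5) gives a regular 8-gon of circumradius 4 (constant along its height) (perimeter = 2·8·4.000·sin(180°/8) = 24.49 mm); the r=10 cylinder at (7, 0) contributes a regular 8-gon of circumradius 10 (perimeter = 2·8·10.000·sin(180°/8) = 61.23 mm); Subtracting the remaining from the first: starting from the r=11 sphere, the r=4 cylinder at (7.5, 12.5) misses the remaining region (no effect); the r=10 cylinder at (7, 0) partially overlaps it — only the 138.12 mm² overlap (of its 282.84 mm²) is removed, clipping the outline — boundary = 55.40 mm. Overall, the cross-section is a single solid region. Total boundary length (outer) = 55.40 mm.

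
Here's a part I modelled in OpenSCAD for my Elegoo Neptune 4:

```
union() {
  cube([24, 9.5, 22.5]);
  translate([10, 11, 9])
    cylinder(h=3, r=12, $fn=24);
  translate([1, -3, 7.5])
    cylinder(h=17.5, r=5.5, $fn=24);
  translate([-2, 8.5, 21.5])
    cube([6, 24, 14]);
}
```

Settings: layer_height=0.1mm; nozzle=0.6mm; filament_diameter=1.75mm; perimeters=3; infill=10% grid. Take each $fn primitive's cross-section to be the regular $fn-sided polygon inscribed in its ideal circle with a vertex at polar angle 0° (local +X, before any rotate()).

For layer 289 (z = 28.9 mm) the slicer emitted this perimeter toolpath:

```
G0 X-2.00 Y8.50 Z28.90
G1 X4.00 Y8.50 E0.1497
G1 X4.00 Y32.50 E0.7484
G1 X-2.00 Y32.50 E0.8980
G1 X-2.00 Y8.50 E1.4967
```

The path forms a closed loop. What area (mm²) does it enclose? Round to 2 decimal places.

Apply the shoelace formula to the sequence of (X, Y) vertices; enclosed area = 144.00 mm².

144.00 mm²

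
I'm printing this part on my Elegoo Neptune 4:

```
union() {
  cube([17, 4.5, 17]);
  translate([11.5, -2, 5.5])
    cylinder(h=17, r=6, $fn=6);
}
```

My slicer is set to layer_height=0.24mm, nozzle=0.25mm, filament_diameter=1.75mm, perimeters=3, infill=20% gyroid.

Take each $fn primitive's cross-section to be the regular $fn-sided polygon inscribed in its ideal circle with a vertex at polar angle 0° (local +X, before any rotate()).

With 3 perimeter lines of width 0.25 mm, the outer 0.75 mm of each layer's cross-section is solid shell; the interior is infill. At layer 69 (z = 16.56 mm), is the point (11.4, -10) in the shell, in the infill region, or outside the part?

At z = 16.56 mm: the cube (footprint 17×4.5) is included at this height; the cylinder at (11.5, -2): section is a regular 6-gon, circumradius r=6; Combining (union): the regions partially overlap (shared area 25.07 mm²), so overlapping operands fuse into one piece — 1 connected region. Overall, the cross-section is a single solid region. The nearest boundary edge runs (14.50, -7.20)→(8.50, -7.20); distance from the point to it = 2.80 mm. The point is not inside any of the regions above, so it lies outside the cross-section (2.80 mm from the nearest boundary).

outside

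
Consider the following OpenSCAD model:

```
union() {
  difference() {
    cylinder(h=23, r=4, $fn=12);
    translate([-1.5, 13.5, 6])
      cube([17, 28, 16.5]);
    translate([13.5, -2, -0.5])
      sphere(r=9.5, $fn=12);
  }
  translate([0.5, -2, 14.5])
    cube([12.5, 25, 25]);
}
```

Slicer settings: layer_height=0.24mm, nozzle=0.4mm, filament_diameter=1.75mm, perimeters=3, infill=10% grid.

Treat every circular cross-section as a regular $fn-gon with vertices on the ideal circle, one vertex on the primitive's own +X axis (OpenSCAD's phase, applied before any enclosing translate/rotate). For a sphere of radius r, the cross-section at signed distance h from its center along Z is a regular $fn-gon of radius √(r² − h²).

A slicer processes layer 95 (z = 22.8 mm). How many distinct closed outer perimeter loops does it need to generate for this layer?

1

At z = 22.8 mm: the r=4 cylinder contributes a regular 12-gon of circumradius 4; the cube at (-1.5, 13.5) does not reach this height (z outside [6, 22.5]); the sphere at (13.5, -2) is absent (|z−center|=23.300 > r=9.5); Taking the first minus the rest: none of the subtracted shapes is present at this height, so the r=4 cylinder is unchanged — 1 connected region; the 12.5×25 cube at (0.5, -2) contributes its full rectangle; Taking the union: the regions partially overlap (shared area 16.50 mm²), so overlapping operands fuse into one piece — 1 connected region. The result has 1 disconnected region.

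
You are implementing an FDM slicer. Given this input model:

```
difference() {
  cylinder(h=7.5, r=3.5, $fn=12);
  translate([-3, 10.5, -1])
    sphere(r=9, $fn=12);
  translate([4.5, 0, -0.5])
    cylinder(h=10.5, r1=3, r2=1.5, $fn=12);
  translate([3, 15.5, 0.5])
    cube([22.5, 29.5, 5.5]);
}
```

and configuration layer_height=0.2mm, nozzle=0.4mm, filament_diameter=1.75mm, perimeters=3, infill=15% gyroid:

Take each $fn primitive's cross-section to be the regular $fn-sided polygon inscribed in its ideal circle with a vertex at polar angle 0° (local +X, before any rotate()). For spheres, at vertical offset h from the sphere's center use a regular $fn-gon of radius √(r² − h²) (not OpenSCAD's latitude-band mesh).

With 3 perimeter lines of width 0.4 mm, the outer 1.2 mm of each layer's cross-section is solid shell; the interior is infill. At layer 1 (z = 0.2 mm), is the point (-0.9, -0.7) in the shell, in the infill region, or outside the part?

At z = 0.2 mm: the r=3.5 cylinder contributes a regular 12-gon of circumradius 3.5; the sphere at (-3, 10.5): section is a regular 12-gon, circumradius = √(r²−h²) = √(9²−1.2²) = 8.920; the cone at (4.5, 0): at t=0.067 of its height the radius interpolates to r₁+(r₂−r₁)t = 2.900, giving a regular 12-gon of that circumradius; the cube at (3, 15.5) is absent (z outside [0.5, 6]); Taking the first minus the rest: starting from the r=3.5 cylinder, the r=9 sphere at (-3, 10.5) partially overlaps it — only the 3.89 mm² overlap (of its 238.68 mm²) is removed, clipping the outline; the cone at (4.5, 0) partially overlaps it — only the 5.22 mm² overlap (of its 25.23 mm²) is removed, clipping the outline — 1 connected region. Overall, the cross-section is a single solid region. The nearest boundary edge runs (-1.75, -3.03)→(-3.03, -1.75); distance from the point to it = 2.25 mm. The point is inside the cross-section and 2.25 mm from the nearest boundary — more than the 1.2 mm shell width (3 × 0.4), so it's in the infill interior.

infill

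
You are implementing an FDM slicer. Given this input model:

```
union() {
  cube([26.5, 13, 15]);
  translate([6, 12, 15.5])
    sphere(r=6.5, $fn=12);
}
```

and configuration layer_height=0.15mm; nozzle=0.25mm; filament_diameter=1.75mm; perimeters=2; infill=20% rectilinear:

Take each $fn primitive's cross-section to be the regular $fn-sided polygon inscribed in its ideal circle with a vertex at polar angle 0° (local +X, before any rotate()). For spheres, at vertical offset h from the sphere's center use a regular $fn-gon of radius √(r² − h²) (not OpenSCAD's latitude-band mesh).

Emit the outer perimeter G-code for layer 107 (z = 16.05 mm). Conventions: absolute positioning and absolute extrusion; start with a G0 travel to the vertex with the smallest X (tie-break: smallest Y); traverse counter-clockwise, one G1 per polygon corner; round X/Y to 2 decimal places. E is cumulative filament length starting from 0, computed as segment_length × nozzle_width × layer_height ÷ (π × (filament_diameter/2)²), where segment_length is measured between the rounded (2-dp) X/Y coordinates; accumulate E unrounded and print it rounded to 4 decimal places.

G0 X-0.48 Y12.00 Z16.05
G1 X0.39 Y8.76 E0.0523
G1 X2.76 Y6.39 E0.1046
G1 X6.00 Y5.52 E0.1569
G1 X9.24 Y6.39 E0.2092
G1 X11.61 Y8.76 E0.2614
G1 X12.48 Y12.00 E0.3137
G1 X11.61 Y15.24 E0.3660
G1 X9.24 Y17.61 E0.4183
G1 X6.00 Y18.48 E0.4706
G1 X2.76 Y17.61 E0.5229
G1 X0.39 Y15.24 E0.5751
G1 X-0.48 Y12.00 E0.6274

At z = 16.05 mm: the cube does not reach this height (z outside [0, 15]); the r=6.5 sphere at (6, 12) slices to a regular 12-gon of circumradius 6.477 (√(r²−h²) with h=0.55 from center); Combining (union): only the r=6.5 sphere at (6, 12) is present, so the union is just that shape — 1 connected region. The outline is a single polygon with 12 vertices. Extrusion per mm of travel: 0.25 × 0.15 / (π × 0.875²) = 0.015591. Accumulating E over each segment gives final E = 0.6274.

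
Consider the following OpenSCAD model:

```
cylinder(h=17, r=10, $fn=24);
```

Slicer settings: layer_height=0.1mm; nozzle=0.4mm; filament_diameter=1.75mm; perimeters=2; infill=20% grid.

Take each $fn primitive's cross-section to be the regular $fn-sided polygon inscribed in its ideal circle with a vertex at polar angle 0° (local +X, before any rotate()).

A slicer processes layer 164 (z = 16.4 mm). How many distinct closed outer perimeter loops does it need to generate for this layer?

At z = 16.4 mm: the r=10 cylinder contributes a regular 24-gon of circumradius 10. The result has 1 disconnected region.

1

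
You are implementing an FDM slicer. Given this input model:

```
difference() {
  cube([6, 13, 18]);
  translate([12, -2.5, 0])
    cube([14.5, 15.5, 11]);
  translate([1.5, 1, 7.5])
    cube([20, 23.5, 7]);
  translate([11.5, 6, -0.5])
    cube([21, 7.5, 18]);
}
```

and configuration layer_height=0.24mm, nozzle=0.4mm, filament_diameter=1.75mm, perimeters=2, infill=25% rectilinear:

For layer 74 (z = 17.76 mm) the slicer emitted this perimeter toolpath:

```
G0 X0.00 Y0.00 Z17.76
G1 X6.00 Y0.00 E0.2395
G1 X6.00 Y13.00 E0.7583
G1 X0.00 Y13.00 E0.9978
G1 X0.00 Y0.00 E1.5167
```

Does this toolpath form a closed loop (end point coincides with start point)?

yes

Start point (G0): (0.00, 0.00). End point (last G1): the path returns to the start — closed.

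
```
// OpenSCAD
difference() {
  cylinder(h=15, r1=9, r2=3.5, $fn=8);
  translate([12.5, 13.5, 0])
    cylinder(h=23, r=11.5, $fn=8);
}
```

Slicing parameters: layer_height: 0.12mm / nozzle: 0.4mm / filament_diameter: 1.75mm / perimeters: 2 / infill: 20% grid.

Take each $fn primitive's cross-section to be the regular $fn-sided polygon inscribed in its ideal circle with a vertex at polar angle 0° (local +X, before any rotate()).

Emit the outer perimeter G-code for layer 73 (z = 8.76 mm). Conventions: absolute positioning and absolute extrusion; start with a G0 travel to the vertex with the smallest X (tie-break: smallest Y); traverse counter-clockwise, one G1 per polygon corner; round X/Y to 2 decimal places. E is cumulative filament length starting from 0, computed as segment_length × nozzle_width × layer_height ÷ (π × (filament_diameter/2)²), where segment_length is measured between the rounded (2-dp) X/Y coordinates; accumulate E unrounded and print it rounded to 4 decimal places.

G0 X-5.79 Y0.00 Z8.76
G1 X-4.09 Y-4.09 E0.0884
G1 X0.00 Y-5.79 E0.1768
G1 X4.09 Y-4.09 E0.2652
G1 X5.79 Y0.00 E0.3536
G1 X4.09 Y4.09 E0.4420
G1 X0.00 Y5.79 E0.5303
G1 X-4.09 Y4.09 E0.6187
G1 X-5.79 Y0.00 E0.7071

At z = 8.76 mm: the cone: at t=0.584 of its height the radius interpolates to r₁+(r₂−r₁)t = 5.788, giving a regular 8-gon of that circumradius; the r=11.5 cylinder at (12.5, 13.5) contributes a regular 8-gon of circumradius 11.5; Taking the first minus the rest: starting from the cone, the r=11.5 cylinder at (12.5, 13.5) misses the remaining region (no effect) — 1 connected region. The outline is a single polygon with 8 vertices. Extrusion per mm of travel: 0.4 × 0.12 / (π × 0.875²) = 0.019956. Accumulating E over each segment gives final E = 0.7071.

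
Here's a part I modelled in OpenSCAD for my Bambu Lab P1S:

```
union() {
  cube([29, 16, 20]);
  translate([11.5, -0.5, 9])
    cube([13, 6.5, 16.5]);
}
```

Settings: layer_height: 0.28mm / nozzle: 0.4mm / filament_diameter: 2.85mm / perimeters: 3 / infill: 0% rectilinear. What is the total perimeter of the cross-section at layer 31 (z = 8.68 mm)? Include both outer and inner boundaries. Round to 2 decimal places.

90.00 mm

At z = 8.68 mm: the cube is present — its section is the full 29×16 rectangle (perimeter 90.00 mm); the cube at (11.5, -0.5) does not reach this height (z outside [9, 25.5]); Taking the union: only the 29×16 cube is present, so the union is just that shape — boundary = 90.00 mm. Overall, the cross-section is a single solid region. Total boundary length (outer) = 90.00 mm.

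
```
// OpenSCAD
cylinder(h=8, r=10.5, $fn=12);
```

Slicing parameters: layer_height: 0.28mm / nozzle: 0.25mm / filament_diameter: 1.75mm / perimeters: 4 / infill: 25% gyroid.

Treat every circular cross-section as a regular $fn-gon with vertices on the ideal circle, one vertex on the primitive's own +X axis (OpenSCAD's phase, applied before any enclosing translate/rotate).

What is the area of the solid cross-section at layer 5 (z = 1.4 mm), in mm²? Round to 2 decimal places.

At z = 1.4 mm: the r=10.5 cylinder gives a regular 12-gon of circumradius 10.5 (constant along its height) (area = (12/2)·10.500²·sin(360°/12) = 330.75 mm²). Overall, the cross-section is a single solid region. Net area = 330.75 mm².

330.75 mm²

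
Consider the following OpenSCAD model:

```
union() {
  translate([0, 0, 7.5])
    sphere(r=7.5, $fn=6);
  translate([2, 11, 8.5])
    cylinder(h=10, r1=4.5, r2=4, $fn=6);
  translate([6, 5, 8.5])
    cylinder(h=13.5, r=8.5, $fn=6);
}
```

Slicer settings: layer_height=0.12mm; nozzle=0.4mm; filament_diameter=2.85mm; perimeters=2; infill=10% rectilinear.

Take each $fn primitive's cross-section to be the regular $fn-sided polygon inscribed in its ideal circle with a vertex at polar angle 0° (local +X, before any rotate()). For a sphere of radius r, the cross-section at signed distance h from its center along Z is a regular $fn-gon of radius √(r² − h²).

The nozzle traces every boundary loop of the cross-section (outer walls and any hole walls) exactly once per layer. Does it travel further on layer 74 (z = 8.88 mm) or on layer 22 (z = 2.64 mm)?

layer 74 (z = 8.88 mm)

Layer 74 (z = 8.88): the r=7.5 sphere slices to a regular 6-gon of circumradius 7.372 (√(r²−h²) with h=1.38 from center) (perimeter = 2·6·7.372·sin(180°/6) = 44.23 mm); the cone at (2, 11) (r1=4.5→r2=4) has section circumradius 4.481 here — a regular 6-gon (perimeter = 2·6·4.481·sin(180°/6) = 26.89 mm); the cylinder at (6, 5): section is a regular 6-gon, circumradius r=8.5 (perimeter = 2·6·8.500·sin(180°/6) = 51.00 mm); Merging all regions: the regions partially overlap (shared area 84.15 mm²), so the edge portions inside another operand are dropped and the merged outline is re-measured after clipping — boundary = 71.74 mm. So its perimeter = 71.74 mm. Layer 22 (z = 2.64): the sphere: section is a regular 6-gon, circumradius = √(r²−h²) = √(7.5²−4.86²) = 5.712 (perimeter = 2·6·5.712·sin(180°/6) = 34.27 mm); the cone at (2, 11) is not intersected at this z (z outside [8.5, 18.5]); the cylinder at (6, 5) is not intersected at this z (z outside [8.5, 22]); Combining (union): only the r=7.5 sphere is present, so the union is just that shape — boundary = 34.27 mm. So its perimeter = 34.27 mm. Layer 74 is larger (71.74 vs 34.27 mm).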